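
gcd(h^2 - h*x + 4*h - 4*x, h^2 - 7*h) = 1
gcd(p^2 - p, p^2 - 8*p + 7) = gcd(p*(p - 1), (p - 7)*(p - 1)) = p - 1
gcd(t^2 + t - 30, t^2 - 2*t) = 1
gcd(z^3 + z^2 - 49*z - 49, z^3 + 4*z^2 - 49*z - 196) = z^2 - 49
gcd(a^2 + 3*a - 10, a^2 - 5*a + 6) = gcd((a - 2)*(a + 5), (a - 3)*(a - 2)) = a - 2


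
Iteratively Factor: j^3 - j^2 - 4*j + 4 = (j + 2)*(j^2 - 3*j + 2) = (j - 2)*(j + 2)*(j - 1)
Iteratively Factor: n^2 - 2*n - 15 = (n - 5)*(n + 3)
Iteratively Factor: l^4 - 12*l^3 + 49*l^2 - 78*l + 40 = (l - 2)*(l^3 - 10*l^2 + 29*l - 20) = (l - 2)*(l - 1)*(l^2 - 9*l + 20) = (l - 5)*(l - 2)*(l - 1)*(l - 4)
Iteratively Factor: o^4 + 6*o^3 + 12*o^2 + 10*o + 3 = (o + 1)*(o^3 + 5*o^2 + 7*o + 3) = (o + 1)^2*(o^2 + 4*o + 3) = (o + 1)^2*(o + 3)*(o + 1)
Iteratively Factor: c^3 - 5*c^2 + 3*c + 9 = (c - 3)*(c^2 - 2*c - 3) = (c - 3)^2*(c + 1)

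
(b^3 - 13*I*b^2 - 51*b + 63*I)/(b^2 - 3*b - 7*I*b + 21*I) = (b^2 - 6*I*b - 9)/(b - 3)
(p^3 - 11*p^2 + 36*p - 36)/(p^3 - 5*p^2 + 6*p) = (p - 6)/p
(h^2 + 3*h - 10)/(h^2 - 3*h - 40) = (h - 2)/(h - 8)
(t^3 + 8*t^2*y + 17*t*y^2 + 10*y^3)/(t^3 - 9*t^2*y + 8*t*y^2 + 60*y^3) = (t^2 + 6*t*y + 5*y^2)/(t^2 - 11*t*y + 30*y^2)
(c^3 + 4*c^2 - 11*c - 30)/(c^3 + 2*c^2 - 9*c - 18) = (c + 5)/(c + 3)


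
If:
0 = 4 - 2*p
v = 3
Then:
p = 2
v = 3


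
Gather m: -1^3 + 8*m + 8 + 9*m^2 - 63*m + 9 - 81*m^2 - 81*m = -72*m^2 - 136*m + 16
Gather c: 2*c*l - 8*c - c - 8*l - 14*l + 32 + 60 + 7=c*(2*l - 9) - 22*l + 99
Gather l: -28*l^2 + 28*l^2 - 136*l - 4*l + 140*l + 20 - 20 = 0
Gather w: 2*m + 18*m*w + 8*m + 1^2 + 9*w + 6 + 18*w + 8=10*m + w*(18*m + 27) + 15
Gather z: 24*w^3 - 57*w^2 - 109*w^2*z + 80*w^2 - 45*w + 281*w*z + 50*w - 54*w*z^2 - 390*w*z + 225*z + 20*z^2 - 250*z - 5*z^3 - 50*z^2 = 24*w^3 + 23*w^2 + 5*w - 5*z^3 + z^2*(-54*w - 30) + z*(-109*w^2 - 109*w - 25)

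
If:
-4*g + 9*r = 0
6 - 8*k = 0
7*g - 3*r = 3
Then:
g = 9/17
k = 3/4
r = 4/17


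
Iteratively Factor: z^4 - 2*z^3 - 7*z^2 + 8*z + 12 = (z + 1)*(z^3 - 3*z^2 - 4*z + 12) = (z - 2)*(z + 1)*(z^2 - z - 6) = (z - 3)*(z - 2)*(z + 1)*(z + 2)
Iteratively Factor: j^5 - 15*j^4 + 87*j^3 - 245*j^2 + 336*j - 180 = (j - 3)*(j^4 - 12*j^3 + 51*j^2 - 92*j + 60) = (j - 3)*(j - 2)*(j^3 - 10*j^2 + 31*j - 30) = (j - 5)*(j - 3)*(j - 2)*(j^2 - 5*j + 6) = (j - 5)*(j - 3)*(j - 2)^2*(j - 3)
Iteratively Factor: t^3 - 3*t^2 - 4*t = (t + 1)*(t^2 - 4*t) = (t - 4)*(t + 1)*(t)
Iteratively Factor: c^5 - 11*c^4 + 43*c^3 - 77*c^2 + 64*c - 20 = (c - 2)*(c^4 - 9*c^3 + 25*c^2 - 27*c + 10) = (c - 5)*(c - 2)*(c^3 - 4*c^2 + 5*c - 2) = (c - 5)*(c - 2)*(c - 1)*(c^2 - 3*c + 2) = (c - 5)*(c - 2)^2*(c - 1)*(c - 1)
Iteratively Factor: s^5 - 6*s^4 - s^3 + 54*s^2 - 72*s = (s)*(s^4 - 6*s^3 - s^2 + 54*s - 72) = s*(s - 4)*(s^3 - 2*s^2 - 9*s + 18) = s*(s - 4)*(s - 2)*(s^2 - 9) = s*(s - 4)*(s - 2)*(s + 3)*(s - 3)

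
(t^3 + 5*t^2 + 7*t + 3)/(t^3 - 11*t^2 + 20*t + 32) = (t^2 + 4*t + 3)/(t^2 - 12*t + 32)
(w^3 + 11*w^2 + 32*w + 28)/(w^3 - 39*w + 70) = (w^2 + 4*w + 4)/(w^2 - 7*w + 10)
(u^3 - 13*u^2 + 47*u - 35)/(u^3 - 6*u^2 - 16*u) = (-u^3 + 13*u^2 - 47*u + 35)/(u*(-u^2 + 6*u + 16))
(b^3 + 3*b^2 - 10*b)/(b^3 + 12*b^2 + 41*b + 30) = b*(b - 2)/(b^2 + 7*b + 6)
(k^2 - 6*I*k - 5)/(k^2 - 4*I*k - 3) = (k - 5*I)/(k - 3*I)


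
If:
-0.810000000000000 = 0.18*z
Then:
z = -4.50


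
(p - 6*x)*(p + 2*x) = p^2 - 4*p*x - 12*x^2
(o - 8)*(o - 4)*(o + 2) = o^3 - 10*o^2 + 8*o + 64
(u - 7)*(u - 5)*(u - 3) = u^3 - 15*u^2 + 71*u - 105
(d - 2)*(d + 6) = d^2 + 4*d - 12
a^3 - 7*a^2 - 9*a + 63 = (a - 7)*(a - 3)*(a + 3)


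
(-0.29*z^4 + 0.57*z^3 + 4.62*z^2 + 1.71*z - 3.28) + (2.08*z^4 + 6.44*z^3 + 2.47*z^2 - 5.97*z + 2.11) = 1.79*z^4 + 7.01*z^3 + 7.09*z^2 - 4.26*z - 1.17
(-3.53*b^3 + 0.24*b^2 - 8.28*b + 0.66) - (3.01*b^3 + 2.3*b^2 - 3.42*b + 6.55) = -6.54*b^3 - 2.06*b^2 - 4.86*b - 5.89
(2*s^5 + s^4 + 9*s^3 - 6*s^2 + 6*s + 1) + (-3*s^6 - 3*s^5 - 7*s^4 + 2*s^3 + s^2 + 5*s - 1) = -3*s^6 - s^5 - 6*s^4 + 11*s^3 - 5*s^2 + 11*s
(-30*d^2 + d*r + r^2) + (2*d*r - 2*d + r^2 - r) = -30*d^2 + 3*d*r - 2*d + 2*r^2 - r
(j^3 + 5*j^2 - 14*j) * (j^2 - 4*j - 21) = j^5 + j^4 - 55*j^3 - 49*j^2 + 294*j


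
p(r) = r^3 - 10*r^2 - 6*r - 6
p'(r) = 3*r^2 - 20*r - 6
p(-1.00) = -11.00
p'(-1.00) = 17.00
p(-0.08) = -5.58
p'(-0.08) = -4.38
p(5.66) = -178.99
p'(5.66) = -23.09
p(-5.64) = -469.66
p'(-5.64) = 202.23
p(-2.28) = -56.16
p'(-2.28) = 55.20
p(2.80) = -79.25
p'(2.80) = -38.48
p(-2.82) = -91.03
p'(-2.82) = 74.26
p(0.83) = -17.30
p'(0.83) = -20.53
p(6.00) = -186.00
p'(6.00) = -18.00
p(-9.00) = -1491.00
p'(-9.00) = 417.00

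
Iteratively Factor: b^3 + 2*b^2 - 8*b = (b + 4)*(b^2 - 2*b) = b*(b + 4)*(b - 2)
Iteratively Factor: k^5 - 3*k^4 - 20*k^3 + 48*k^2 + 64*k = (k)*(k^4 - 3*k^3 - 20*k^2 + 48*k + 64) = k*(k - 4)*(k^3 + k^2 - 16*k - 16) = k*(k - 4)*(k + 4)*(k^2 - 3*k - 4) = k*(k - 4)^2*(k + 4)*(k + 1)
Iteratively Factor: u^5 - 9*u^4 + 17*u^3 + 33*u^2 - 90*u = (u)*(u^4 - 9*u^3 + 17*u^2 + 33*u - 90) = u*(u - 3)*(u^3 - 6*u^2 - u + 30) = u*(u - 3)*(u + 2)*(u^2 - 8*u + 15) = u*(u - 5)*(u - 3)*(u + 2)*(u - 3)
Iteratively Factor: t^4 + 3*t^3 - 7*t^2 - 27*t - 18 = (t + 3)*(t^3 - 7*t - 6) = (t + 2)*(t + 3)*(t^2 - 2*t - 3) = (t - 3)*(t + 2)*(t + 3)*(t + 1)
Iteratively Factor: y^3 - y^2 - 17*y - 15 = (y + 1)*(y^2 - 2*y - 15) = (y - 5)*(y + 1)*(y + 3)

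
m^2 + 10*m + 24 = (m + 4)*(m + 6)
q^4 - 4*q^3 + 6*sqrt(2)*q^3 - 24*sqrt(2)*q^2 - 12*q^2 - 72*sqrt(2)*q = q*(q - 6)*(q + 2)*(q + 6*sqrt(2))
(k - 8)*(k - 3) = k^2 - 11*k + 24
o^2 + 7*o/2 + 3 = (o + 3/2)*(o + 2)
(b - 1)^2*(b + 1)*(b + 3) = b^4 + 2*b^3 - 4*b^2 - 2*b + 3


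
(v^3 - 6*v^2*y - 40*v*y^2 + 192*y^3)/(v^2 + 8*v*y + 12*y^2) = (v^2 - 12*v*y + 32*y^2)/(v + 2*y)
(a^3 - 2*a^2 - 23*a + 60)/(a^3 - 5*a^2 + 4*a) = (a^2 + 2*a - 15)/(a*(a - 1))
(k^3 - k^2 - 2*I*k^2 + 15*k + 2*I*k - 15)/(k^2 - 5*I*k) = k - 1 + 3*I - 3*I/k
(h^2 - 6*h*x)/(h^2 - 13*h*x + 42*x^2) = h/(h - 7*x)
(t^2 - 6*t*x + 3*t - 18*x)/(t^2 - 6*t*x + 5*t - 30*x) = (t + 3)/(t + 5)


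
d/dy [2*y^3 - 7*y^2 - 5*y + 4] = 6*y^2 - 14*y - 5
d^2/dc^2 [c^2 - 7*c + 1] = 2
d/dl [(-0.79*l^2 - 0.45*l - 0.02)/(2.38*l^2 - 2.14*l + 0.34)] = (2.7616*l^2 - 0.442*l - 0.1958)/(5.6644*l^4 - 10.1864*l^3 + 6.198*l^2 - 1.4552*l + 0.1156)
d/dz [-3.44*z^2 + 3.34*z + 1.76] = 3.34 - 6.88*z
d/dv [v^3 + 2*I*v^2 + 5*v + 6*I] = 3*v^2 + 4*I*v + 5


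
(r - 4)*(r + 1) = r^2 - 3*r - 4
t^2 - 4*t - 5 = (t - 5)*(t + 1)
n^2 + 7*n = n*(n + 7)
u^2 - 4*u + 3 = (u - 3)*(u - 1)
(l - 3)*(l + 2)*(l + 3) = l^3 + 2*l^2 - 9*l - 18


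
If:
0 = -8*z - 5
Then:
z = -5/8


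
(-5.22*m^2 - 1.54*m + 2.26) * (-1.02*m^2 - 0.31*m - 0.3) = 5.3244*m^4 + 3.189*m^3 - 0.2618*m^2 - 0.2386*m - 0.678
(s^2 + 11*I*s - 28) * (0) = 0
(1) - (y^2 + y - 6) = -y^2 - y + 7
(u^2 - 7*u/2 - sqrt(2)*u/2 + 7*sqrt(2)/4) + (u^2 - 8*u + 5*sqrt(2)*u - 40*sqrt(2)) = 2*u^2 - 23*u/2 + 9*sqrt(2)*u/2 - 153*sqrt(2)/4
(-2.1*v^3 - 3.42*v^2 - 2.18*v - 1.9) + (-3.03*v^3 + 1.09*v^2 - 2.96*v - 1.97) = -5.13*v^3 - 2.33*v^2 - 5.14*v - 3.87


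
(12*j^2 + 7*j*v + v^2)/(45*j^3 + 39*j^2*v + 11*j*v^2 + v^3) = (4*j + v)/(15*j^2 + 8*j*v + v^2)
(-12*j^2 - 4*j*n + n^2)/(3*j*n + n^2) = (-12*j^2 - 4*j*n + n^2)/(n*(3*j + n))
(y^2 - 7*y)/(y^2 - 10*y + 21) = y/(y - 3)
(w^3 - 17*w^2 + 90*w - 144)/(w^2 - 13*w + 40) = (w^2 - 9*w + 18)/(w - 5)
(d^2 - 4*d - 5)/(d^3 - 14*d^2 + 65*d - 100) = (d + 1)/(d^2 - 9*d + 20)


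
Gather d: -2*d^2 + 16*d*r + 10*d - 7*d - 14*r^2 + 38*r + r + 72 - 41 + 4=-2*d^2 + d*(16*r + 3) - 14*r^2 + 39*r + 35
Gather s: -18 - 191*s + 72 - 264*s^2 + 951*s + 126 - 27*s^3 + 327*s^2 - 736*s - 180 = -27*s^3 + 63*s^2 + 24*s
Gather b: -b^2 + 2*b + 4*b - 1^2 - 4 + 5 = -b^2 + 6*b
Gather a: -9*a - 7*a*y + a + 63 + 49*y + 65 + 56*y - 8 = a*(-7*y - 8) + 105*y + 120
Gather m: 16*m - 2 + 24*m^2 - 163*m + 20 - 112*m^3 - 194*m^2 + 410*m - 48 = -112*m^3 - 170*m^2 + 263*m - 30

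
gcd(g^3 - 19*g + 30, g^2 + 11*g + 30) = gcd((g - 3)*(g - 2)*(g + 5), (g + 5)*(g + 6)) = g + 5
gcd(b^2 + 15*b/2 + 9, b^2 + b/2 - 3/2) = b + 3/2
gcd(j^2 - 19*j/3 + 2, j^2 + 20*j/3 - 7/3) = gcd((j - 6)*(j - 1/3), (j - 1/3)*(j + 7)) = j - 1/3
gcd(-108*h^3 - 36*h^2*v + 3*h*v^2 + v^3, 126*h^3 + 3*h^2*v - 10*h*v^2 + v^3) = -18*h^2 - 3*h*v + v^2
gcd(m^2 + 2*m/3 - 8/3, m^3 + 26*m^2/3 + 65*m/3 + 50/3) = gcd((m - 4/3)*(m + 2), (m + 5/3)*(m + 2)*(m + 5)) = m + 2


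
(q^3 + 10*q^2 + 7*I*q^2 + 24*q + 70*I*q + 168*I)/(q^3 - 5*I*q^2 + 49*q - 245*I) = (q^2 + 10*q + 24)/(q^2 - 12*I*q - 35)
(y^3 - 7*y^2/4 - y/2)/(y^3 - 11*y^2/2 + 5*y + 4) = y*(4*y + 1)/(2*(2*y^2 - 7*y - 4))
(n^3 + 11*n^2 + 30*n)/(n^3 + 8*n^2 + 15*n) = (n + 6)/(n + 3)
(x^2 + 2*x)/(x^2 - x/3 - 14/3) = 3*x/(3*x - 7)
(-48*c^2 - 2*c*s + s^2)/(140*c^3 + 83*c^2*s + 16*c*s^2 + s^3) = (-48*c^2 - 2*c*s + s^2)/(140*c^3 + 83*c^2*s + 16*c*s^2 + s^3)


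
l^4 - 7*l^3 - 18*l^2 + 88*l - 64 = (l - 8)*(l - 2)*(l - 1)*(l + 4)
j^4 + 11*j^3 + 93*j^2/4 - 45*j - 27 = (j - 3/2)*(j + 1/2)*(j + 6)^2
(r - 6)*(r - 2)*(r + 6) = r^3 - 2*r^2 - 36*r + 72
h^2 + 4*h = h*(h + 4)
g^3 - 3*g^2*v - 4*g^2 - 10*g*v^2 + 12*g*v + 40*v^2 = (g - 4)*(g - 5*v)*(g + 2*v)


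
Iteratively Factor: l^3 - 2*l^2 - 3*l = (l + 1)*(l^2 - 3*l) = l*(l + 1)*(l - 3)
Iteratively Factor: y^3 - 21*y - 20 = (y + 4)*(y^2 - 4*y - 5) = (y - 5)*(y + 4)*(y + 1)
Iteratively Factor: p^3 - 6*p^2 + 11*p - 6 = (p - 2)*(p^2 - 4*p + 3) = (p - 3)*(p - 2)*(p - 1)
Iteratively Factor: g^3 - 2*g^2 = (g)*(g^2 - 2*g) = g^2*(g - 2)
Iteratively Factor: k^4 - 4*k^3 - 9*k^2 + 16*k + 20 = (k - 5)*(k^3 + k^2 - 4*k - 4) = (k - 5)*(k + 1)*(k^2 - 4) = (k - 5)*(k + 1)*(k + 2)*(k - 2)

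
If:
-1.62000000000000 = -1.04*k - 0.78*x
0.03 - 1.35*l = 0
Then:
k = 1.55769230769231 - 0.75*x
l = 0.02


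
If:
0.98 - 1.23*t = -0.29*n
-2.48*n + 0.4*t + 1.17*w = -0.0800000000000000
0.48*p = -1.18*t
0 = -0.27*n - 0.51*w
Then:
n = 0.13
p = -2.04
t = 0.83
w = -0.07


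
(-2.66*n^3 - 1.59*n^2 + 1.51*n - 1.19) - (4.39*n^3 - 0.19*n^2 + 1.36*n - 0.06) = -7.05*n^3 - 1.4*n^2 + 0.15*n - 1.13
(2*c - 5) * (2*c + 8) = 4*c^2 + 6*c - 40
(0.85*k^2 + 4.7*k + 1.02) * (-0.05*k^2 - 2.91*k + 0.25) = -0.0425*k^4 - 2.7085*k^3 - 13.5155*k^2 - 1.7932*k + 0.255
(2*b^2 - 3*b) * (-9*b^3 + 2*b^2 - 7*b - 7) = -18*b^5 + 31*b^4 - 20*b^3 + 7*b^2 + 21*b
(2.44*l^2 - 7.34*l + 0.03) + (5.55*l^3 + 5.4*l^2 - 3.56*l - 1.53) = 5.55*l^3 + 7.84*l^2 - 10.9*l - 1.5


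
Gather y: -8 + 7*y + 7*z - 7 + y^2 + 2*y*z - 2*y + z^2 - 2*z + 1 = y^2 + y*(2*z + 5) + z^2 + 5*z - 14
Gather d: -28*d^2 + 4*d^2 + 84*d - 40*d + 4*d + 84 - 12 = -24*d^2 + 48*d + 72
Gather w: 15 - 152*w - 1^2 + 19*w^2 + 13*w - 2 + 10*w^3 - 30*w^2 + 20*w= 10*w^3 - 11*w^2 - 119*w + 12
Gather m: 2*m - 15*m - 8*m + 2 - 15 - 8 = -21*m - 21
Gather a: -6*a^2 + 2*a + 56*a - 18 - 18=-6*a^2 + 58*a - 36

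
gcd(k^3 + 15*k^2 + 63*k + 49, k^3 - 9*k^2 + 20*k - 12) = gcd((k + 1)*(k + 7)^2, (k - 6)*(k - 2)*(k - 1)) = 1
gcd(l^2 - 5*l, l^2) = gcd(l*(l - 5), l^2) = l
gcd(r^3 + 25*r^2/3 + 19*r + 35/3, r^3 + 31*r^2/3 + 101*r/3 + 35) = r^2 + 22*r/3 + 35/3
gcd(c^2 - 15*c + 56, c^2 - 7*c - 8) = c - 8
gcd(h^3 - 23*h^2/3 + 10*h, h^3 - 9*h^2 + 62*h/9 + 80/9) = h - 5/3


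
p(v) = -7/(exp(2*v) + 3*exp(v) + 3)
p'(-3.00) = 0.11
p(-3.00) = -2.22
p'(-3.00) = 0.11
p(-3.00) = -2.22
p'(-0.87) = 0.57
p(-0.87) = -1.58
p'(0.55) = 0.63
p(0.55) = -0.62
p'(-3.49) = 0.07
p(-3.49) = -2.26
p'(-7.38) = 0.00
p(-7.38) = -2.33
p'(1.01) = 0.46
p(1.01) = -0.37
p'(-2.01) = 0.26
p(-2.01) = -2.05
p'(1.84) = 0.18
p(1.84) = -0.11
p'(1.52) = 0.27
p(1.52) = -0.19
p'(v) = -7*(-2*exp(2*v) - 3*exp(v))/(exp(2*v) + 3*exp(v) + 3)^2 = (14*exp(v) + 21)*exp(v)/(exp(2*v) + 3*exp(v) + 3)^2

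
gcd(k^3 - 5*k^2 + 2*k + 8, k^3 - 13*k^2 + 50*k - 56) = k^2 - 6*k + 8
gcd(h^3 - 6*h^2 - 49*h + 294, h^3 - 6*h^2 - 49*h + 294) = h^3 - 6*h^2 - 49*h + 294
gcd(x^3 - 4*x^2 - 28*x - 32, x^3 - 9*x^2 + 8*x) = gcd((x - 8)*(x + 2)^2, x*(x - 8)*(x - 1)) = x - 8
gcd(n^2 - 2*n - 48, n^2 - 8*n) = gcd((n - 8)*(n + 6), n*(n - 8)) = n - 8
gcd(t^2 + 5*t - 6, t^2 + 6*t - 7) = t - 1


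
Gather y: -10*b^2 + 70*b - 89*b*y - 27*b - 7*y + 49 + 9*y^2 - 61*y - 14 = -10*b^2 + 43*b + 9*y^2 + y*(-89*b - 68) + 35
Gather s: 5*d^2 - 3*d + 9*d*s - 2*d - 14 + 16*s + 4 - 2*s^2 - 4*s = 5*d^2 - 5*d - 2*s^2 + s*(9*d + 12) - 10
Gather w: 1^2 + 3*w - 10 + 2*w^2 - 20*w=2*w^2 - 17*w - 9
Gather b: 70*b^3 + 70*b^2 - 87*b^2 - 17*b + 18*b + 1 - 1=70*b^3 - 17*b^2 + b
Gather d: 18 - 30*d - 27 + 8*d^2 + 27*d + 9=8*d^2 - 3*d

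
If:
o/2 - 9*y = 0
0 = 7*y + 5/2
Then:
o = -45/7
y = -5/14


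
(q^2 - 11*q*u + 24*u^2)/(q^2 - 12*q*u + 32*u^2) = (q - 3*u)/(q - 4*u)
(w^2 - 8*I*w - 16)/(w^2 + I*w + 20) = (w - 4*I)/(w + 5*I)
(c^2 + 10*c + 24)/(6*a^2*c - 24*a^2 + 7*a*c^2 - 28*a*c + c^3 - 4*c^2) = (c^2 + 10*c + 24)/(6*a^2*c - 24*a^2 + 7*a*c^2 - 28*a*c + c^3 - 4*c^2)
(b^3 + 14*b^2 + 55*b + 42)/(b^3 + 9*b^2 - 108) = (b^2 + 8*b + 7)/(b^2 + 3*b - 18)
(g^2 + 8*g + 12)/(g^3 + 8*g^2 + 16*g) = (g^2 + 8*g + 12)/(g*(g^2 + 8*g + 16))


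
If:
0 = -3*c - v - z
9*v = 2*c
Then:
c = -9*z/29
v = -2*z/29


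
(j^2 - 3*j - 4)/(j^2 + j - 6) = (j^2 - 3*j - 4)/(j^2 + j - 6)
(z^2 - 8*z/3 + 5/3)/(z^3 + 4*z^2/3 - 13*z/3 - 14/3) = (3*z^2 - 8*z + 5)/(3*z^3 + 4*z^2 - 13*z - 14)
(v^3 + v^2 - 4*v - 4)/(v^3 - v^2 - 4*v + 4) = (v + 1)/(v - 1)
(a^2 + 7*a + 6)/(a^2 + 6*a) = (a + 1)/a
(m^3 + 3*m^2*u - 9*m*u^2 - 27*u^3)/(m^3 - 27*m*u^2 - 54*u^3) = (-m + 3*u)/(-m + 6*u)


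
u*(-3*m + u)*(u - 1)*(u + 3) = -3*m*u^3 - 6*m*u^2 + 9*m*u + u^4 + 2*u^3 - 3*u^2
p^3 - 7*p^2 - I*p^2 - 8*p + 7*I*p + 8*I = (p - 8)*(p + 1)*(p - I)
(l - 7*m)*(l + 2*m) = l^2 - 5*l*m - 14*m^2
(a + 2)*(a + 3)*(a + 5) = a^3 + 10*a^2 + 31*a + 30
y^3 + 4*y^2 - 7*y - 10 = (y - 2)*(y + 1)*(y + 5)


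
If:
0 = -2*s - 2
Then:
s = -1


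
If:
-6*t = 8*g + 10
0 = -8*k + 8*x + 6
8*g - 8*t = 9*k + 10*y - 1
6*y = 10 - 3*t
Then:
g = 3*y/2 - 15/4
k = 2*y - 167/27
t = 10/3 - 2*y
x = 2*y - 749/108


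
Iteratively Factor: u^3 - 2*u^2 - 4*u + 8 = (u - 2)*(u^2 - 4) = (u - 2)^2*(u + 2)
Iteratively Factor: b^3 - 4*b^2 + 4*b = (b)*(b^2 - 4*b + 4) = b*(b - 2)*(b - 2)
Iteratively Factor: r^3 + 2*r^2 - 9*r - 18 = (r + 3)*(r^2 - r - 6) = (r - 3)*(r + 3)*(r + 2)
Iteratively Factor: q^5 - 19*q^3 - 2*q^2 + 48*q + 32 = (q + 1)*(q^4 - q^3 - 18*q^2 + 16*q + 32) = (q + 1)^2*(q^3 - 2*q^2 - 16*q + 32) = (q + 1)^2*(q + 4)*(q^2 - 6*q + 8) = (q - 4)*(q + 1)^2*(q + 4)*(q - 2)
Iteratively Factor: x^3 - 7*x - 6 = (x + 2)*(x^2 - 2*x - 3) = (x + 1)*(x + 2)*(x - 3)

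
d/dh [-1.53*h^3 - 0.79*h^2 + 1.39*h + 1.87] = -4.59*h^2 - 1.58*h + 1.39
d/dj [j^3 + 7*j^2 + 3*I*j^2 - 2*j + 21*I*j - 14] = 3*j^2 + j*(14 + 6*I) - 2 + 21*I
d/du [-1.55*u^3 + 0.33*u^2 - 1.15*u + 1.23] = -4.65*u^2 + 0.66*u - 1.15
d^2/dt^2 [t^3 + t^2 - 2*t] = 6*t + 2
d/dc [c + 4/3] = 1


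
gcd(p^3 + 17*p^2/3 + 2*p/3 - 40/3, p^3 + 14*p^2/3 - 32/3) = p^2 + 2*p/3 - 8/3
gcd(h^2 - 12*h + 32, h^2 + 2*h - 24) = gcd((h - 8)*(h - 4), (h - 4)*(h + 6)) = h - 4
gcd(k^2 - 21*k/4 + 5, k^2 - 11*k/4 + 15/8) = k - 5/4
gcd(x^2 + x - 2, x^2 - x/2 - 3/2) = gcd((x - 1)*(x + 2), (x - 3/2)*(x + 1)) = 1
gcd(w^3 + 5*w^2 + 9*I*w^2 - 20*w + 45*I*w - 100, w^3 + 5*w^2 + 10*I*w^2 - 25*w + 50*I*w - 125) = w^2 + w*(5 + 5*I) + 25*I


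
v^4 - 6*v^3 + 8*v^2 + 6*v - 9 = (v - 3)^2*(v - 1)*(v + 1)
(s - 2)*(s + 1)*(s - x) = s^3 - s^2*x - s^2 + s*x - 2*s + 2*x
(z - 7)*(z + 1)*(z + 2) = z^3 - 4*z^2 - 19*z - 14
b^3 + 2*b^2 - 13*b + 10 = (b - 2)*(b - 1)*(b + 5)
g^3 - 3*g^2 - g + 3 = (g - 3)*(g - 1)*(g + 1)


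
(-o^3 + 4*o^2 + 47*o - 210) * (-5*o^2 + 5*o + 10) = 5*o^5 - 25*o^4 - 225*o^3 + 1325*o^2 - 580*o - 2100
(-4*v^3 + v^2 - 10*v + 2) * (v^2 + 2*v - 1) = -4*v^5 - 7*v^4 - 4*v^3 - 19*v^2 + 14*v - 2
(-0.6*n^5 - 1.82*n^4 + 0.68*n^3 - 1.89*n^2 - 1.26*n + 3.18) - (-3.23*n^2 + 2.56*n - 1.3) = -0.6*n^5 - 1.82*n^4 + 0.68*n^3 + 1.34*n^2 - 3.82*n + 4.48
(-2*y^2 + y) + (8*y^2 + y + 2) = 6*y^2 + 2*y + 2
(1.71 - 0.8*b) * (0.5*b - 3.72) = -0.4*b^2 + 3.831*b - 6.3612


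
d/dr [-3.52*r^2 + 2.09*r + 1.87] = 2.09 - 7.04*r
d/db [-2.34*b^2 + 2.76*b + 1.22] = 2.76 - 4.68*b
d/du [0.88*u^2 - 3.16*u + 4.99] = 1.76*u - 3.16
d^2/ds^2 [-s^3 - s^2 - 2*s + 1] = -6*s - 2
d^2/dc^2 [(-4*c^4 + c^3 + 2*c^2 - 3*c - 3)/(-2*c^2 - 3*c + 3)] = 2*(16*c^6 + 72*c^5 + 36*c^4 - 279*c^3 + 243*c^2 + 81*c + 54)/(8*c^6 + 36*c^5 + 18*c^4 - 81*c^3 - 27*c^2 + 81*c - 27)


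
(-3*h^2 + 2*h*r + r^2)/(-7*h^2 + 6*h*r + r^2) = (3*h + r)/(7*h + r)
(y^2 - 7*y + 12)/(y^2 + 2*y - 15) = (y - 4)/(y + 5)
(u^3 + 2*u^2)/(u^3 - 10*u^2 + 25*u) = u*(u + 2)/(u^2 - 10*u + 25)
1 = 1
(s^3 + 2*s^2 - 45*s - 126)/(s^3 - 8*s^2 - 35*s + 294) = (s + 3)/(s - 7)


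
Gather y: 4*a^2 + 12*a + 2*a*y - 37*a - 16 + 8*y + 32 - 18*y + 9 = 4*a^2 - 25*a + y*(2*a - 10) + 25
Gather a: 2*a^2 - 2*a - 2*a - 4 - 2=2*a^2 - 4*a - 6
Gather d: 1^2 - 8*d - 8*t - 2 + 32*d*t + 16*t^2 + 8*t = d*(32*t - 8) + 16*t^2 - 1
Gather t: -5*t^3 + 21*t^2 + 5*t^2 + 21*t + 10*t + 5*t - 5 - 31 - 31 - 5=-5*t^3 + 26*t^2 + 36*t - 72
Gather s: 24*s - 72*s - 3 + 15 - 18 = -48*s - 6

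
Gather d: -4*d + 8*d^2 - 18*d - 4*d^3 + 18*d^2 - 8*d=-4*d^3 + 26*d^2 - 30*d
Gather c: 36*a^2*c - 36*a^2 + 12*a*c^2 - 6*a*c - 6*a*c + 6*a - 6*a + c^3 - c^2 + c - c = -36*a^2 + c^3 + c^2*(12*a - 1) + c*(36*a^2 - 12*a)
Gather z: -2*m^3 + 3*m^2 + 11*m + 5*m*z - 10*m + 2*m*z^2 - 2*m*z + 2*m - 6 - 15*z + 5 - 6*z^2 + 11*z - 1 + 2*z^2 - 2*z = -2*m^3 + 3*m^2 + 3*m + z^2*(2*m - 4) + z*(3*m - 6) - 2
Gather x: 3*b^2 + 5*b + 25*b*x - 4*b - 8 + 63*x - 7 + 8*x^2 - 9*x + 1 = 3*b^2 + b + 8*x^2 + x*(25*b + 54) - 14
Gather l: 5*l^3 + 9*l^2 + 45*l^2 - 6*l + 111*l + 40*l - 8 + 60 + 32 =5*l^3 + 54*l^2 + 145*l + 84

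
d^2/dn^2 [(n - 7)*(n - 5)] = 2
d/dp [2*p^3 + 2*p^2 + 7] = 2*p*(3*p + 2)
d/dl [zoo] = 0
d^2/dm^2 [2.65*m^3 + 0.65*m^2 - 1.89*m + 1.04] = 15.9*m + 1.3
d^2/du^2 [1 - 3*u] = 0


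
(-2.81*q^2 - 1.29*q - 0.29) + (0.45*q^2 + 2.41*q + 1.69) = -2.36*q^2 + 1.12*q + 1.4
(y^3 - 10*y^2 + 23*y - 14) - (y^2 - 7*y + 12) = y^3 - 11*y^2 + 30*y - 26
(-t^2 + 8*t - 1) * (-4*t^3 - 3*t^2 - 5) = 4*t^5 - 29*t^4 - 20*t^3 + 8*t^2 - 40*t + 5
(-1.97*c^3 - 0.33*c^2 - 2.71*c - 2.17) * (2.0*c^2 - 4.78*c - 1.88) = -3.94*c^5 + 8.7566*c^4 - 0.139*c^3 + 9.2342*c^2 + 15.4674*c + 4.0796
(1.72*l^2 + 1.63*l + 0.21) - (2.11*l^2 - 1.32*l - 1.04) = -0.39*l^2 + 2.95*l + 1.25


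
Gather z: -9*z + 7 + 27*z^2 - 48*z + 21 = 27*z^2 - 57*z + 28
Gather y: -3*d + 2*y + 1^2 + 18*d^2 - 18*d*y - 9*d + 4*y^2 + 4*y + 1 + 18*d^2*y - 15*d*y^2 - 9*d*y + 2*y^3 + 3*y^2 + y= 18*d^2 - 12*d + 2*y^3 + y^2*(7 - 15*d) + y*(18*d^2 - 27*d + 7) + 2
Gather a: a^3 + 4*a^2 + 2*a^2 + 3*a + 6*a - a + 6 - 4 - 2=a^3 + 6*a^2 + 8*a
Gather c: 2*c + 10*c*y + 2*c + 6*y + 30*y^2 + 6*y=c*(10*y + 4) + 30*y^2 + 12*y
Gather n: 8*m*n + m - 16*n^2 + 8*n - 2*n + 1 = m - 16*n^2 + n*(8*m + 6) + 1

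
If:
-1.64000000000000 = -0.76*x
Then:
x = 2.16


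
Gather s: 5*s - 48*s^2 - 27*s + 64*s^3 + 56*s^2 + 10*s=64*s^3 + 8*s^2 - 12*s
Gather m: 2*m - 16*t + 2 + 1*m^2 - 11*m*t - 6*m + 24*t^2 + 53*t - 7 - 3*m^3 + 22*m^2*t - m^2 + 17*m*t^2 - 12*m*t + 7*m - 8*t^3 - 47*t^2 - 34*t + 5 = -3*m^3 + 22*m^2*t + m*(17*t^2 - 23*t + 3) - 8*t^3 - 23*t^2 + 3*t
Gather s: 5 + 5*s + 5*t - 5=5*s + 5*t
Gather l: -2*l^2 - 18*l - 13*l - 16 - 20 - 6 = -2*l^2 - 31*l - 42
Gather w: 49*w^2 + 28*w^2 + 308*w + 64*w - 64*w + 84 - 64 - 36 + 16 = 77*w^2 + 308*w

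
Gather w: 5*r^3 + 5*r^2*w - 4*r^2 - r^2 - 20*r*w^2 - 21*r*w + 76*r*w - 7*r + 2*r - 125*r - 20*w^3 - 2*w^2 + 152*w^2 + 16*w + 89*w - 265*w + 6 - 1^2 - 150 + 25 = 5*r^3 - 5*r^2 - 130*r - 20*w^3 + w^2*(150 - 20*r) + w*(5*r^2 + 55*r - 160) - 120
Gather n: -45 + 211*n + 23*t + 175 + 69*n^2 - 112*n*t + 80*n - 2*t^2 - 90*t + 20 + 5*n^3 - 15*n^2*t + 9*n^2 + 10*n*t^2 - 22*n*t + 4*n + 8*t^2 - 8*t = 5*n^3 + n^2*(78 - 15*t) + n*(10*t^2 - 134*t + 295) + 6*t^2 - 75*t + 150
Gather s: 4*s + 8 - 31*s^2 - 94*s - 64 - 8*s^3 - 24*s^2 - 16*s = -8*s^3 - 55*s^2 - 106*s - 56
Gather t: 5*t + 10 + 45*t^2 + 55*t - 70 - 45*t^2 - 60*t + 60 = 0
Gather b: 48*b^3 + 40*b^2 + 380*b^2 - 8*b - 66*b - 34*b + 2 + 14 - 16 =48*b^3 + 420*b^2 - 108*b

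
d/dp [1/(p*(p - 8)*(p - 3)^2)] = (-2*p*(p - 8) - p*(p - 3) - (p - 8)*(p - 3))/(p^2*(p - 8)^2*(p - 3)^3)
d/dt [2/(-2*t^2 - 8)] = 2*t/(t^2 + 4)^2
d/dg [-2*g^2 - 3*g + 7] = -4*g - 3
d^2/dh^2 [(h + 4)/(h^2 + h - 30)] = 2*((h + 4)*(2*h + 1)^2 - (3*h + 5)*(h^2 + h - 30))/(h^2 + h - 30)^3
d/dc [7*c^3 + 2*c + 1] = 21*c^2 + 2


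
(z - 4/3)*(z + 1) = z^2 - z/3 - 4/3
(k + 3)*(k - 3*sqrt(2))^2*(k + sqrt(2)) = k^4 - 5*sqrt(2)*k^3 + 3*k^3 - 15*sqrt(2)*k^2 + 6*k^2 + 18*k + 18*sqrt(2)*k + 54*sqrt(2)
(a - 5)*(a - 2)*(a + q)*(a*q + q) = a^4*q + a^3*q^2 - 6*a^3*q - 6*a^2*q^2 + 3*a^2*q + 3*a*q^2 + 10*a*q + 10*q^2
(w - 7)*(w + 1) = w^2 - 6*w - 7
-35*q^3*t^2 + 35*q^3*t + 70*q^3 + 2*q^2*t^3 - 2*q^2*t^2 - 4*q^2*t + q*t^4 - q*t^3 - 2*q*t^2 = (-5*q + t)*(7*q + t)*(t - 2)*(q*t + q)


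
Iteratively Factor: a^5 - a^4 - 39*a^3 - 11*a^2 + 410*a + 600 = (a + 4)*(a^4 - 5*a^3 - 19*a^2 + 65*a + 150) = (a + 2)*(a + 4)*(a^3 - 7*a^2 - 5*a + 75) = (a - 5)*(a + 2)*(a + 4)*(a^2 - 2*a - 15) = (a - 5)*(a + 2)*(a + 3)*(a + 4)*(a - 5)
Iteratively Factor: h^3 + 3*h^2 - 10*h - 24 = (h - 3)*(h^2 + 6*h + 8) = (h - 3)*(h + 2)*(h + 4)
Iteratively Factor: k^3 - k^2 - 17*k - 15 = (k + 3)*(k^2 - 4*k - 5) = (k - 5)*(k + 3)*(k + 1)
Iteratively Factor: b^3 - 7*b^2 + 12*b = (b - 3)*(b^2 - 4*b) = b*(b - 3)*(b - 4)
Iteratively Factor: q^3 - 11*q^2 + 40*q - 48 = (q - 3)*(q^2 - 8*q + 16) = (q - 4)*(q - 3)*(q - 4)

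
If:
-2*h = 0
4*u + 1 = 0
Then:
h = 0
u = -1/4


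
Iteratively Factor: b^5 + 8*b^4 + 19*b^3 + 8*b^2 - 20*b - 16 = (b + 1)*(b^4 + 7*b^3 + 12*b^2 - 4*b - 16) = (b - 1)*(b + 1)*(b^3 + 8*b^2 + 20*b + 16) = (b - 1)*(b + 1)*(b + 2)*(b^2 + 6*b + 8) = (b - 1)*(b + 1)*(b + 2)*(b + 4)*(b + 2)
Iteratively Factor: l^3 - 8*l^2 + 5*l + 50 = (l - 5)*(l^2 - 3*l - 10) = (l - 5)^2*(l + 2)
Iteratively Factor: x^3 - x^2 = (x - 1)*(x^2) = x*(x - 1)*(x)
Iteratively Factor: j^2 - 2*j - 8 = (j - 4)*(j + 2)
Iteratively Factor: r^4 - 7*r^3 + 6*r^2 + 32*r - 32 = (r - 1)*(r^3 - 6*r^2 + 32) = (r - 4)*(r - 1)*(r^2 - 2*r - 8) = (r - 4)^2*(r - 1)*(r + 2)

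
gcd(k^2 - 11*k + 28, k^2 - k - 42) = k - 7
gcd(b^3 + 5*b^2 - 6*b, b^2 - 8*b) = b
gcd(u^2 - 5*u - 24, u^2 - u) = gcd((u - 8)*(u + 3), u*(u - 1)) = 1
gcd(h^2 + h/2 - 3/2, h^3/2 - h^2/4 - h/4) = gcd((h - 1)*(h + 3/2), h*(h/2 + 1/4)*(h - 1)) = h - 1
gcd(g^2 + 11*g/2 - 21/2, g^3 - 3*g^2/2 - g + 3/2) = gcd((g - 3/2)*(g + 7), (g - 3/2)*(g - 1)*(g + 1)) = g - 3/2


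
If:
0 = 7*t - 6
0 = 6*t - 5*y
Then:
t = 6/7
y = 36/35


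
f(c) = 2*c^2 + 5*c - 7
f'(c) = 4*c + 5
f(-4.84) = 15.65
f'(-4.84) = -14.36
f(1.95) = 10.36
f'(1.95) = 12.80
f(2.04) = 11.52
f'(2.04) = 13.16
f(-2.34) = -7.75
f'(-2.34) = -4.36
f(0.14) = -6.26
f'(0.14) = 5.56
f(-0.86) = -9.82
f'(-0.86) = 1.56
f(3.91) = 43.13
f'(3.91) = 20.64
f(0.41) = -4.61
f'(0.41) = 6.64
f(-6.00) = 35.00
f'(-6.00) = -19.00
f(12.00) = 341.00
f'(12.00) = 53.00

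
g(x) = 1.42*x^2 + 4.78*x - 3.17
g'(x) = 2.84*x + 4.78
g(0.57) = 0.02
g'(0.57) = 6.40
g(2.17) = 13.89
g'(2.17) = 10.94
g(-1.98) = -7.07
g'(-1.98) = -0.84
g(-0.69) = -5.79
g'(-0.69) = 2.82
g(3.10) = 25.29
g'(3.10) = 13.58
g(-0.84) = -6.18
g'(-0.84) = 2.39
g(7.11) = 102.60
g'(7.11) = 24.97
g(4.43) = 45.87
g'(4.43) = 17.36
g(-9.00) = 68.83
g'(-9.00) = -20.78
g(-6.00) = 19.27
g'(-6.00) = -12.26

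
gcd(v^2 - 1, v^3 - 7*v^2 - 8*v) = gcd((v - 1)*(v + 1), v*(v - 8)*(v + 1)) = v + 1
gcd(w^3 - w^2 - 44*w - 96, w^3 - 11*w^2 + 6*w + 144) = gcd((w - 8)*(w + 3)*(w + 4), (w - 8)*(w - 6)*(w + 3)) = w^2 - 5*w - 24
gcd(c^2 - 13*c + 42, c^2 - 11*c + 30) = c - 6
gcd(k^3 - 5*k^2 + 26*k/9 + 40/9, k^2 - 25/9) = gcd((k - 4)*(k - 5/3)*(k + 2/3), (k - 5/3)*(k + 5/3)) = k - 5/3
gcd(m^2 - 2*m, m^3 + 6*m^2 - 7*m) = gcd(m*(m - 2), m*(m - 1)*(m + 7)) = m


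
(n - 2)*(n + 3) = n^2 + n - 6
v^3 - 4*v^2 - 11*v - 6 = (v - 6)*(v + 1)^2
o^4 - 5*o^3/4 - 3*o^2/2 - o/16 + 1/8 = (o - 2)*(o - 1/4)*(o + 1/2)^2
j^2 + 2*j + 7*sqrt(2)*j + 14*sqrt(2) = (j + 2)*(j + 7*sqrt(2))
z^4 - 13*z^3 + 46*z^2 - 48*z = z*(z - 8)*(z - 3)*(z - 2)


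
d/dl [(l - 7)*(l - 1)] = 2*l - 8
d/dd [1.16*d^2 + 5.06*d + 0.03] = 2.32*d + 5.06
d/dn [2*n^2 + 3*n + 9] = 4*n + 3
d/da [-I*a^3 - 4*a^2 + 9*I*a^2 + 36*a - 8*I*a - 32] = -3*I*a^2 - a*(8 - 18*I) + 36 - 8*I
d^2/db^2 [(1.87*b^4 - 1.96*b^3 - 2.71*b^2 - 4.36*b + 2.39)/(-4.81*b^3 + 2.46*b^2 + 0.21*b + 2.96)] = (2.27373675443232e-13*b^7 + 145.370696*b^6 + 451.577028*b^5 - 703.98594*b^4 + 1004.461948*b^3 + 364.917018*b^2 - 299.025468*b + 76.66277)/(111.284641*b^9 - 170.744418*b^8 + 72.748845*b^7 - 205.426428*b^6 + 206.970831*b^5 - 36.12429*b^4 + 117.245811*b^3 - 65.052216*b^2 - 5.519808*b - 25.934336)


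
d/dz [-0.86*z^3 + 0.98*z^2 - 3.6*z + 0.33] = -2.58*z^2 + 1.96*z - 3.6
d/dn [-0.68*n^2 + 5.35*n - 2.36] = 5.35 - 1.36*n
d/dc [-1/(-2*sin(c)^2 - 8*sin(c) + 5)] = -4*(sin(c) + 2)*cos(c)/(-8*sin(c) + cos(2*c) + 4)^2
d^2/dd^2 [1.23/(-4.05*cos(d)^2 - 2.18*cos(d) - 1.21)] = (80.7003*(1 - cos(d)^2)^2 + 32.57901*cos(d)^3 + 22.085142*cos(d)^2 - 68.402514*cos(d) - 80.335974)/(4.05*cos(d)^2 + 2.18*cos(d) + 1.21)^3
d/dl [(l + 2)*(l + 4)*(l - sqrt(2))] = 3*l^2 - 2*sqrt(2)*l + 12*l - 6*sqrt(2) + 8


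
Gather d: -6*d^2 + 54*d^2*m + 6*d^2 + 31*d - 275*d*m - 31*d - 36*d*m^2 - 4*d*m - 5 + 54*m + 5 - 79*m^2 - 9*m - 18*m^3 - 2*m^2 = 54*d^2*m + d*(-36*m^2 - 279*m) - 18*m^3 - 81*m^2 + 45*m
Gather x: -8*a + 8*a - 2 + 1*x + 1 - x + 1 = 0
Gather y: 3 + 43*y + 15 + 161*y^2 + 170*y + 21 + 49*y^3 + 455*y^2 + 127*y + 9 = 49*y^3 + 616*y^2 + 340*y + 48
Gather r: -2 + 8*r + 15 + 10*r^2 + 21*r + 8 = 10*r^2 + 29*r + 21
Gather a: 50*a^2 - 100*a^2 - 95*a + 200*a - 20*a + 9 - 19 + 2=-50*a^2 + 85*a - 8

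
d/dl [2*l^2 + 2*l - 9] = 4*l + 2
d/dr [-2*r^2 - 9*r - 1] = -4*r - 9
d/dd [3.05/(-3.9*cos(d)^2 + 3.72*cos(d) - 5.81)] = (11.346 - 23.79*cos(d))*sin(d)/(3.9*cos(d)^2 - 3.72*cos(d) + 5.81)^2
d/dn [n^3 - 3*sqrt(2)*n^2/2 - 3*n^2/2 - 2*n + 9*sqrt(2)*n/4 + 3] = 3*n^2 - 3*sqrt(2)*n - 3*n - 2 + 9*sqrt(2)/4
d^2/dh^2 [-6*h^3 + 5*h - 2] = -36*h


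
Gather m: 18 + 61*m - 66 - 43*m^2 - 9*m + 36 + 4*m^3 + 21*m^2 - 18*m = 4*m^3 - 22*m^2 + 34*m - 12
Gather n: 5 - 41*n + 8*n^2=8*n^2 - 41*n + 5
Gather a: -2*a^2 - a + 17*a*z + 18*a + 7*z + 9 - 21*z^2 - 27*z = -2*a^2 + a*(17*z + 17) - 21*z^2 - 20*z + 9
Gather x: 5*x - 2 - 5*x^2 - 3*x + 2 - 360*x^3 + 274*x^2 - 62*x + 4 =-360*x^3 + 269*x^2 - 60*x + 4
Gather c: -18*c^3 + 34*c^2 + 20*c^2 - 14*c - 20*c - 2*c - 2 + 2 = -18*c^3 + 54*c^2 - 36*c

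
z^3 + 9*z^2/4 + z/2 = z*(z + 1/4)*(z + 2)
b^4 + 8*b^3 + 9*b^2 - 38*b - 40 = (b - 2)*(b + 1)*(b + 4)*(b + 5)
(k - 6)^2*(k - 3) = k^3 - 15*k^2 + 72*k - 108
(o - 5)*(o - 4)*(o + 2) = o^3 - 7*o^2 + 2*o + 40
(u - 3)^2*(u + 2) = u^3 - 4*u^2 - 3*u + 18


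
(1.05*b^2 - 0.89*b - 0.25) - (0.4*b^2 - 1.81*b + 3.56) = 0.65*b^2 + 0.92*b - 3.81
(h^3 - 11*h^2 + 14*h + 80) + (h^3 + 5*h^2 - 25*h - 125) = 2*h^3 - 6*h^2 - 11*h - 45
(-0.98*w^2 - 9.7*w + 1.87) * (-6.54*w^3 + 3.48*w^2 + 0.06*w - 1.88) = 6.4092*w^5 + 60.0276*w^4 - 46.0446*w^3 + 7.768*w^2 + 18.3482*w - 3.5156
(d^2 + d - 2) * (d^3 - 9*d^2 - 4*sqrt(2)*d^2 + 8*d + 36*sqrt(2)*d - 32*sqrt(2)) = d^5 - 8*d^4 - 4*sqrt(2)*d^4 - 3*d^3 + 32*sqrt(2)*d^3 + 12*sqrt(2)*d^2 + 26*d^2 - 104*sqrt(2)*d - 16*d + 64*sqrt(2)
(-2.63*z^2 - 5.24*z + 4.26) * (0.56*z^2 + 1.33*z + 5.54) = -1.4728*z^4 - 6.4323*z^3 - 19.1538*z^2 - 23.3638*z + 23.6004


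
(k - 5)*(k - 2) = k^2 - 7*k + 10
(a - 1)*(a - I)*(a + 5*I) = a^3 - a^2 + 4*I*a^2 + 5*a - 4*I*a - 5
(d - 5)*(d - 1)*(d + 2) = d^3 - 4*d^2 - 7*d + 10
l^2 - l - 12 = (l - 4)*(l + 3)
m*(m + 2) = m^2 + 2*m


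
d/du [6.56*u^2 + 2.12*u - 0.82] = 13.12*u + 2.12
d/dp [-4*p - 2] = -4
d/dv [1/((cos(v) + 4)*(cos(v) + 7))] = (2*cos(v) + 11)*sin(v)/((cos(v) + 4)^2*(cos(v) + 7)^2)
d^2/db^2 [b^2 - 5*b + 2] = 2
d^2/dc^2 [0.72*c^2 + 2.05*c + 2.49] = 1.44000000000000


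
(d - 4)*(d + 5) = d^2 + d - 20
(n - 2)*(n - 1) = n^2 - 3*n + 2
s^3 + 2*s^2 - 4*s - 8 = (s - 2)*(s + 2)^2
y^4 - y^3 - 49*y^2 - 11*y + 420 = (y - 7)*(y - 3)*(y + 4)*(y + 5)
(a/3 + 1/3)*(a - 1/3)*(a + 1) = a^3/3 + 5*a^2/9 + a/9 - 1/9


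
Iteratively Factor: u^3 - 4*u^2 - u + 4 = (u - 4)*(u^2 - 1) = (u - 4)*(u + 1)*(u - 1)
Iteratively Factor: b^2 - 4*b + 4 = (b - 2)*(b - 2)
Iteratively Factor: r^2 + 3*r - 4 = (r + 4)*(r - 1)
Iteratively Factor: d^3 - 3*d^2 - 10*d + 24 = (d + 3)*(d^2 - 6*d + 8) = (d - 4)*(d + 3)*(d - 2)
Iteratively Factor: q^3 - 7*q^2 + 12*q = (q - 4)*(q^2 - 3*q) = (q - 4)*(q - 3)*(q)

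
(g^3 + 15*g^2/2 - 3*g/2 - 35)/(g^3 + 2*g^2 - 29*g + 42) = (g + 5/2)/(g - 3)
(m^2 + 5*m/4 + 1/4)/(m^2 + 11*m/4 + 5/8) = 2*(m + 1)/(2*m + 5)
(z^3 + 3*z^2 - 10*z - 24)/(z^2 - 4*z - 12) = (z^2 + z - 12)/(z - 6)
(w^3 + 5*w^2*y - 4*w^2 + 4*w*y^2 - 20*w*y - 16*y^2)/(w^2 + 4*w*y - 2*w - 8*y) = (w^2 + w*y - 4*w - 4*y)/(w - 2)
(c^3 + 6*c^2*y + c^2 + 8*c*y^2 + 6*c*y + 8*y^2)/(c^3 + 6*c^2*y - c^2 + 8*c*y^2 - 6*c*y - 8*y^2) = (c + 1)/(c - 1)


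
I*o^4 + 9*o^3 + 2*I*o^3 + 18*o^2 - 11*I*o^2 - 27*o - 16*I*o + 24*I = (o + 3)*(o - 8*I)*(o - I)*(I*o - I)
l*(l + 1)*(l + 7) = l^3 + 8*l^2 + 7*l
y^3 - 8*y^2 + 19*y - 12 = (y - 4)*(y - 3)*(y - 1)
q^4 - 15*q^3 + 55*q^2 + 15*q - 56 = (q - 8)*(q - 7)*(q - 1)*(q + 1)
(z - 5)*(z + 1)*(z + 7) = z^3 + 3*z^2 - 33*z - 35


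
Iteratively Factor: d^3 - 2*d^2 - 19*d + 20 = (d - 1)*(d^2 - d - 20) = (d - 5)*(d - 1)*(d + 4)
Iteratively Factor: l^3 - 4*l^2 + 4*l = (l - 2)*(l^2 - 2*l) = l*(l - 2)*(l - 2)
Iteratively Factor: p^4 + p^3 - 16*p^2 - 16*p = (p - 4)*(p^3 + 5*p^2 + 4*p) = (p - 4)*(p + 4)*(p^2 + p) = (p - 4)*(p + 1)*(p + 4)*(p)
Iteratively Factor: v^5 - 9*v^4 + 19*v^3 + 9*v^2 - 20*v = (v - 5)*(v^4 - 4*v^3 - v^2 + 4*v) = v*(v - 5)*(v^3 - 4*v^2 - v + 4) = v*(v - 5)*(v + 1)*(v^2 - 5*v + 4) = v*(v - 5)*(v - 1)*(v + 1)*(v - 4)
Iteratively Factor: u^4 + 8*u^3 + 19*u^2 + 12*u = (u)*(u^3 + 8*u^2 + 19*u + 12) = u*(u + 3)*(u^2 + 5*u + 4) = u*(u + 3)*(u + 4)*(u + 1)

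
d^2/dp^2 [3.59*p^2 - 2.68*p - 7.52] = 7.18000000000000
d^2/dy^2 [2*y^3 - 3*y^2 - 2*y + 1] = 12*y - 6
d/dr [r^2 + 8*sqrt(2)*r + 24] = 2*r + 8*sqrt(2)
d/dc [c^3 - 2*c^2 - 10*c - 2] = 3*c^2 - 4*c - 10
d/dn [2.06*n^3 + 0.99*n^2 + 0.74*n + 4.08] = 6.18*n^2 + 1.98*n + 0.74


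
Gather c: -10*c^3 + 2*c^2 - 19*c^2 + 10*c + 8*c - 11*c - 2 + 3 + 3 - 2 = -10*c^3 - 17*c^2 + 7*c + 2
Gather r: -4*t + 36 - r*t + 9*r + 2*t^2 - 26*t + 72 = r*(9 - t) + 2*t^2 - 30*t + 108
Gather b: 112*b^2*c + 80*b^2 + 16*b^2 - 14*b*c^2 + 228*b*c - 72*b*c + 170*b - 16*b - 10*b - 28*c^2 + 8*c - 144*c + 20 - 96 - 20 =b^2*(112*c + 96) + b*(-14*c^2 + 156*c + 144) - 28*c^2 - 136*c - 96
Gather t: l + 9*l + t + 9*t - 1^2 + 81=10*l + 10*t + 80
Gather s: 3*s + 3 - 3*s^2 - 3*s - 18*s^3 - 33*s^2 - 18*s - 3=-18*s^3 - 36*s^2 - 18*s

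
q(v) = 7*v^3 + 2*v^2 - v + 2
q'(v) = 21*v^2 + 4*v - 1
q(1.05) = 11.26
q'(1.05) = 26.35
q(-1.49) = -15.23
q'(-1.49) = 39.66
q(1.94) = 58.70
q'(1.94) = 85.80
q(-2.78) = -130.16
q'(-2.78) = 150.18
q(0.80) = 6.06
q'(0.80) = 15.64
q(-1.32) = -9.29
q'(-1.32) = 30.31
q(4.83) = 832.58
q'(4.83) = 508.23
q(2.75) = 159.95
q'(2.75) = 168.81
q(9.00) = 5258.00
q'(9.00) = 1736.00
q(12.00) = 12374.00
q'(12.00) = 3071.00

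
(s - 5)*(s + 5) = s^2 - 25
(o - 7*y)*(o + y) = o^2 - 6*o*y - 7*y^2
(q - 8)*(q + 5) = q^2 - 3*q - 40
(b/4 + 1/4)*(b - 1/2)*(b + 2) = b^3/4 + 5*b^2/8 + b/8 - 1/4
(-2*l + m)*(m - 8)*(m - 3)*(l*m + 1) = -2*l^2*m^3 + 22*l^2*m^2 - 48*l^2*m + l*m^4 - 11*l*m^3 + 22*l*m^2 + 22*l*m - 48*l + m^3 - 11*m^2 + 24*m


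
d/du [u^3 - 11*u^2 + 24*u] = 3*u^2 - 22*u + 24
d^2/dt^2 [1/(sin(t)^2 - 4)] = 2*(-2*sin(t)^4 - 5*sin(t)^2 + 4)/(sin(t)^2 - 4)^3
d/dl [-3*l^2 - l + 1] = -6*l - 1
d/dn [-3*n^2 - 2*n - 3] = -6*n - 2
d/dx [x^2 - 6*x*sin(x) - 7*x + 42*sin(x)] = -6*x*cos(x) + 2*x - 6*sin(x) + 42*cos(x) - 7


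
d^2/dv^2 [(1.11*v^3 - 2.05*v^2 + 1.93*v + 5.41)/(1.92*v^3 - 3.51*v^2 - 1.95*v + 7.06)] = (-0.153215999999986*v^6 + 67.6235519999999*v^5 - 65.325312*v^4 - 40.786554*v^3 - 432.047826*v^2 + 401.088402*v + 158.051002)/(7.077888*v^9 - 38.817792*v^8 + 49.398336*v^7 + 113.683041*v^6 - 335.642697*v^5 + 62.303553*v^4 + 569.617281*v^3 - 444.316158*v^2 - 291.58506*v + 351.895816)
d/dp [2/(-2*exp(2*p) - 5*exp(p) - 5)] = (8*exp(p) + 10)*exp(p)/(2*exp(2*p) + 5*exp(p) + 5)^2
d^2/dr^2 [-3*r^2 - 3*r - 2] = -6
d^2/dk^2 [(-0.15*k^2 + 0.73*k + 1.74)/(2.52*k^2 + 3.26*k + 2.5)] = (8.88178419700125e-16*k^4 + 11.736144*k^3 + 71.968176*k^2 + 58.172688*k + 1.28604799999999)/(16.003008*k^6 + 62.106912*k^5 + 127.972656*k^4 + 157.873976*k^3 + 126.957*k^2 + 61.125*k + 15.625)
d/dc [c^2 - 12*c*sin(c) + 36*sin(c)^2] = -12*c*cos(c) + 2*c - 12*sin(c) + 36*sin(2*c)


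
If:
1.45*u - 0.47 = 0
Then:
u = 0.32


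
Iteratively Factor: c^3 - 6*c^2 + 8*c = (c)*(c^2 - 6*c + 8) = c*(c - 2)*(c - 4)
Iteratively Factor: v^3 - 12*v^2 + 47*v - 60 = (v - 4)*(v^2 - 8*v + 15) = (v - 4)*(v - 3)*(v - 5)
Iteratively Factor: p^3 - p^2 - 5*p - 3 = (p + 1)*(p^2 - 2*p - 3) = (p - 3)*(p + 1)*(p + 1)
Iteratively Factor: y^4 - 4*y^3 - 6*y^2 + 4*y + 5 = (y - 5)*(y^3 + y^2 - y - 1) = (y - 5)*(y - 1)*(y^2 + 2*y + 1) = (y - 5)*(y - 1)*(y + 1)*(y + 1)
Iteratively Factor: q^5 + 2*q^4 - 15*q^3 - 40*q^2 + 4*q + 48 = (q - 4)*(q^4 + 6*q^3 + 9*q^2 - 4*q - 12) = (q - 4)*(q + 2)*(q^3 + 4*q^2 + q - 6) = (q - 4)*(q - 1)*(q + 2)*(q^2 + 5*q + 6) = (q - 4)*(q - 1)*(q + 2)^2*(q + 3)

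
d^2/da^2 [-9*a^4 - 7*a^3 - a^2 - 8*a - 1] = -108*a^2 - 42*a - 2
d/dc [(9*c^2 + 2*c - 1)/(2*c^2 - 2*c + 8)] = (-11*c^2 + 74*c + 7)/(2*(c^4 - 2*c^3 + 9*c^2 - 8*c + 16))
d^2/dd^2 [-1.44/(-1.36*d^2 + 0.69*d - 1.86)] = (-5.326848*d^2 + 2.702592*d + 1.44*(2.72*d - 0.69)*(5.44*d - 1.38) - 7.285248)/(1.36*d^2 - 0.69*d + 1.86)^3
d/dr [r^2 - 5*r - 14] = 2*r - 5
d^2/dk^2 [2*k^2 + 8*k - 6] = 4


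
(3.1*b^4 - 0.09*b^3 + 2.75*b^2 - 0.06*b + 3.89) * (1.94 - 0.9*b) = -2.79*b^5 + 6.095*b^4 - 2.6496*b^3 + 5.389*b^2 - 3.6174*b + 7.5466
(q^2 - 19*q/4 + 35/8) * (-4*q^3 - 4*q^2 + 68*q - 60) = -4*q^5 + 15*q^4 + 139*q^3/2 - 801*q^2/2 + 1165*q/2 - 525/2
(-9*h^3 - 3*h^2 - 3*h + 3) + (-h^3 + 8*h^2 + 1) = -10*h^3 + 5*h^2 - 3*h + 4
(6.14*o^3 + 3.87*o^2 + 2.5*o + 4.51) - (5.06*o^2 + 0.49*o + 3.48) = 6.14*o^3 - 1.19*o^2 + 2.01*o + 1.03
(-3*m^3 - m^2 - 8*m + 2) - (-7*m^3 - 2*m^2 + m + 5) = 4*m^3 + m^2 - 9*m - 3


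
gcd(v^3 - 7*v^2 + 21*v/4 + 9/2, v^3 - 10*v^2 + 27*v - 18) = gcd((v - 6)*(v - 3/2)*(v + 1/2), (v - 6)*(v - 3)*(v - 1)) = v - 6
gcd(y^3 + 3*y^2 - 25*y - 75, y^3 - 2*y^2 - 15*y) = y^2 - 2*y - 15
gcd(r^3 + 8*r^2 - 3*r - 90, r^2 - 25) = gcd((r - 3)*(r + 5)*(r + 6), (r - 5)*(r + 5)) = r + 5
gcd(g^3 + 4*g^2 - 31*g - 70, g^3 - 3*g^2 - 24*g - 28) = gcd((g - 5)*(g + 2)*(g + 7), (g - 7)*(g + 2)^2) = g + 2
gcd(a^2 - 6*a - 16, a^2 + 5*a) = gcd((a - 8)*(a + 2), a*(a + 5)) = 1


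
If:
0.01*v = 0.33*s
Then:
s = 0.0303030303030303*v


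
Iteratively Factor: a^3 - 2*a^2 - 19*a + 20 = (a - 5)*(a^2 + 3*a - 4) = (a - 5)*(a + 4)*(a - 1)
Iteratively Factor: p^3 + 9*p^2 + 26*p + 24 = (p + 2)*(p^2 + 7*p + 12) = (p + 2)*(p + 4)*(p + 3)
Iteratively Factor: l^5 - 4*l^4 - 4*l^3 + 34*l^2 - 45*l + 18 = (l - 1)*(l^4 - 3*l^3 - 7*l^2 + 27*l - 18) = (l - 3)*(l - 1)*(l^3 - 7*l + 6) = (l - 3)*(l - 2)*(l - 1)*(l^2 + 2*l - 3) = (l - 3)*(l - 2)*(l - 1)^2*(l + 3)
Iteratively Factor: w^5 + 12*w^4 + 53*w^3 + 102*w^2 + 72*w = (w + 3)*(w^4 + 9*w^3 + 26*w^2 + 24*w) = (w + 3)*(w + 4)*(w^3 + 5*w^2 + 6*w) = (w + 3)^2*(w + 4)*(w^2 + 2*w) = w*(w + 3)^2*(w + 4)*(w + 2)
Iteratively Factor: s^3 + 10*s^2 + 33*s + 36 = (s + 3)*(s^2 + 7*s + 12) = (s + 3)^2*(s + 4)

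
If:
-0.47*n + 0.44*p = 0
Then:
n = 0.936170212765957*p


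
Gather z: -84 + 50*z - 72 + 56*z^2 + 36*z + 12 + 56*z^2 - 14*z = 112*z^2 + 72*z - 144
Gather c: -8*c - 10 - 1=-8*c - 11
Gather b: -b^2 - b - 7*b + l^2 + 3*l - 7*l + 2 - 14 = -b^2 - 8*b + l^2 - 4*l - 12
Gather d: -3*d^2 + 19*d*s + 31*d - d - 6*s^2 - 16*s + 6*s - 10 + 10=-3*d^2 + d*(19*s + 30) - 6*s^2 - 10*s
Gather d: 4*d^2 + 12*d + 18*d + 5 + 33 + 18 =4*d^2 + 30*d + 56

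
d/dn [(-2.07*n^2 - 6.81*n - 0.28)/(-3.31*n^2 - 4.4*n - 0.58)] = (-13.4331*n^2 + 0.547599999999999*n + 2.7178)/(10.9561*n^4 + 29.128*n^3 + 23.1996*n^2 + 5.104*n + 0.3364)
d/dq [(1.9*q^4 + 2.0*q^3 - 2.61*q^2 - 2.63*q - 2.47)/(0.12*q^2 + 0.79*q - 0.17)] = (0.456*q^5 + 4.743*q^4 + 1.868*q^3 - 2.7663*q^2 + 1.4802*q + 2.3984)/(0.0144*q^4 + 0.1896*q^3 + 0.5833*q^2 - 0.2686*q + 0.0289)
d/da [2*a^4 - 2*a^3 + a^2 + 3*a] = 8*a^3 - 6*a^2 + 2*a + 3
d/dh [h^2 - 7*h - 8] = 2*h - 7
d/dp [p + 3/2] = 1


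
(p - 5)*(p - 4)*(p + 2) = p^3 - 7*p^2 + 2*p + 40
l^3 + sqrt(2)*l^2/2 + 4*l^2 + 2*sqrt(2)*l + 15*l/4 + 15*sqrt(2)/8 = (l + 3/2)*(l + 5/2)*(l + sqrt(2)/2)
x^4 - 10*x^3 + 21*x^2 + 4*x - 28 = (x - 7)*(x - 2)^2*(x + 1)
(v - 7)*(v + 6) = v^2 - v - 42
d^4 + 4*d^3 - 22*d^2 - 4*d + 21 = (d - 3)*(d - 1)*(d + 1)*(d + 7)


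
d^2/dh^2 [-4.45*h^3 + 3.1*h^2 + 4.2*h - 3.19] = 6.2 - 26.7*h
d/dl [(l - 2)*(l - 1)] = 2*l - 3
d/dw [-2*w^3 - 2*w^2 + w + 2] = -6*w^2 - 4*w + 1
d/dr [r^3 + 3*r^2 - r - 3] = 3*r^2 + 6*r - 1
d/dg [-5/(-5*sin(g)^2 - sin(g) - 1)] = -5*(10*sin(g) + 1)*cos(g)/(5*sin(g)^2 + sin(g) + 1)^2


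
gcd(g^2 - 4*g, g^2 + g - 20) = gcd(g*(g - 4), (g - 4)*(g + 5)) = g - 4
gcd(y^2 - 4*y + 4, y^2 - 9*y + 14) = y - 2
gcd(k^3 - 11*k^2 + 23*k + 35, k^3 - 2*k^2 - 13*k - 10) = k^2 - 4*k - 5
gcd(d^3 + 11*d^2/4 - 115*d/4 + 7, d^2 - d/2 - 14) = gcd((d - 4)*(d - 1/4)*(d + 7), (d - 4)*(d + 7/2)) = d - 4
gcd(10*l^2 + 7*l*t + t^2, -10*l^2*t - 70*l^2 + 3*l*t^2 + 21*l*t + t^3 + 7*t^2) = 5*l + t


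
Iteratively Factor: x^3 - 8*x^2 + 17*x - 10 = (x - 1)*(x^2 - 7*x + 10) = (x - 5)*(x - 1)*(x - 2)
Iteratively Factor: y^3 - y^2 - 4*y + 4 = (y - 1)*(y^2 - 4) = (y - 1)*(y + 2)*(y - 2)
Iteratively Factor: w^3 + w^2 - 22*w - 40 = (w + 2)*(w^2 - w - 20) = (w - 5)*(w + 2)*(w + 4)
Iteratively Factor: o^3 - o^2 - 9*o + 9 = (o - 3)*(o^2 + 2*o - 3) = (o - 3)*(o + 3)*(o - 1)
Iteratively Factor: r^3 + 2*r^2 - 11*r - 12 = (r + 4)*(r^2 - 2*r - 3) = (r - 3)*(r + 4)*(r + 1)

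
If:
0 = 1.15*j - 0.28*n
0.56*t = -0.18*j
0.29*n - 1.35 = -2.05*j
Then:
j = 0.42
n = 1.71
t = -0.13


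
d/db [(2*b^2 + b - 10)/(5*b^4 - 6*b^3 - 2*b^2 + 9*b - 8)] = (-20*b^5 - 3*b^4 + 212*b^3 - 160*b^2 - 72*b + 82)/(25*b^8 - 60*b^7 + 16*b^6 + 114*b^5 - 184*b^4 + 60*b^3 + 113*b^2 - 144*b + 64)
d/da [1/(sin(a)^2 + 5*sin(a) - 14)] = -(2*sin(a) + 5)*cos(a)/(sin(a)^2 + 5*sin(a) - 14)^2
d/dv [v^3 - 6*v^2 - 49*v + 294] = 3*v^2 - 12*v - 49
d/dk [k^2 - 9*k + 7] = 2*k - 9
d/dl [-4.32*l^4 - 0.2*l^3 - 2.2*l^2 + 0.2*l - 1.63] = -17.28*l^3 - 0.6*l^2 - 4.4*l + 0.2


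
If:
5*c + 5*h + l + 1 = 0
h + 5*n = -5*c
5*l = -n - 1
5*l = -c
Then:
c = 65/113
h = -85/113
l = -13/113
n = -48/113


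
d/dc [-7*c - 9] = -7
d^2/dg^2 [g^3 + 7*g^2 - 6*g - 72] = 6*g + 14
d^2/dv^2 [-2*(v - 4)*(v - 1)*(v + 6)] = -12*v - 4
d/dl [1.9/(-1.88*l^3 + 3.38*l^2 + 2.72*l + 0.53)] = (10.716*l^2 - 12.844*l - 5.168)/(-1.88*l^3 + 3.38*l^2 + 2.72*l + 0.53)^2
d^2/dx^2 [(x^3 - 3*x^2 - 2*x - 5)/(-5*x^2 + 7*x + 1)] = 2*(101*x^3 + 399*x^2 - 498*x + 259)/(125*x^6 - 525*x^5 + 660*x^4 - 133*x^3 - 132*x^2 - 21*x - 1)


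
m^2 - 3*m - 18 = (m - 6)*(m + 3)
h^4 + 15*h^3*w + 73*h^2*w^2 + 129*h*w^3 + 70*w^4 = (h + w)*(h + 2*w)*(h + 5*w)*(h + 7*w)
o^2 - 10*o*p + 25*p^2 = (o - 5*p)^2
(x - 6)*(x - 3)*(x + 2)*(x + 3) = x^4 - 4*x^3 - 21*x^2 + 36*x + 108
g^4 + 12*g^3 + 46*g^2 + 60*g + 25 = (g + 1)^2*(g + 5)^2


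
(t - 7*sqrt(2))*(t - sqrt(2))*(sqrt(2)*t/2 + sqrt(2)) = sqrt(2)*t^3/2 - 8*t^2 + sqrt(2)*t^2 - 16*t + 7*sqrt(2)*t + 14*sqrt(2)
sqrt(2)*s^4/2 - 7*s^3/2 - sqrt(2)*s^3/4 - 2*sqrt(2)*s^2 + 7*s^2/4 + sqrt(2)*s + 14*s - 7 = (s - 2)*(s - 1/2)*(s - 7*sqrt(2)/2)*(sqrt(2)*s/2 + sqrt(2))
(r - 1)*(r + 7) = r^2 + 6*r - 7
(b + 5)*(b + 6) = b^2 + 11*b + 30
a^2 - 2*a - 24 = (a - 6)*(a + 4)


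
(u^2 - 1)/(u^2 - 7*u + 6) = (u + 1)/(u - 6)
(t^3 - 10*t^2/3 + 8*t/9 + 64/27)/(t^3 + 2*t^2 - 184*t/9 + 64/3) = (t + 2/3)/(t + 6)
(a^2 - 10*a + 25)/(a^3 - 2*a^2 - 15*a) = (a - 5)/(a*(a + 3))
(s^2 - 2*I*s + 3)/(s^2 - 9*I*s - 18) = (s + I)/(s - 6*I)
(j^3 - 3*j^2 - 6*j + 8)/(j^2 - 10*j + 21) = (j^3 - 3*j^2 - 6*j + 8)/(j^2 - 10*j + 21)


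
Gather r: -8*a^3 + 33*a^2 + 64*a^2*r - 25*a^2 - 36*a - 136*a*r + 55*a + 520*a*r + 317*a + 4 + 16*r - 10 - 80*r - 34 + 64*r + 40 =-8*a^3 + 8*a^2 + 336*a + r*(64*a^2 + 384*a)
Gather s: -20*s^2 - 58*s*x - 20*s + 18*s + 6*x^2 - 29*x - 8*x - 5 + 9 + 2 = -20*s^2 + s*(-58*x - 2) + 6*x^2 - 37*x + 6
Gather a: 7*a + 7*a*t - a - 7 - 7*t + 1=a*(7*t + 6) - 7*t - 6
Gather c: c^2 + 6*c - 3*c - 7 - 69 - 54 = c^2 + 3*c - 130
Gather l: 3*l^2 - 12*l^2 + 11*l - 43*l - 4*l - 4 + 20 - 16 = -9*l^2 - 36*l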